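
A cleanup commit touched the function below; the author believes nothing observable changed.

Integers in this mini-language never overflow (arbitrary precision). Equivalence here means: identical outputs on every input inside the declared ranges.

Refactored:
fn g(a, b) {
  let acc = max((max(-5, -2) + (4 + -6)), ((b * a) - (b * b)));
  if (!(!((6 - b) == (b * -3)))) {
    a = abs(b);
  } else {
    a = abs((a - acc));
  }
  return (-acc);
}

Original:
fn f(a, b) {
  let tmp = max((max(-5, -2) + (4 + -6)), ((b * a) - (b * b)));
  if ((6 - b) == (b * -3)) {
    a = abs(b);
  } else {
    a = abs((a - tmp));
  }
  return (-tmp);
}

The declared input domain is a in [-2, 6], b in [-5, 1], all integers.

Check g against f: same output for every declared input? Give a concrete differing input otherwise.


Equivalent — the differences include boolean connective usage differs; local variable names differ, yet no declared input distinguishes the two.
As a probe, take a=0, b=-2: f runs tmp=-4, then ((6 - b) == (b * -3)) is false, then a=4, then returns 4; g runs acc=-4, then (!(!((6 - b) == (b * -3)))) is false, then a=4, then returns 4; both end at 4.
Every one of the 63 inputs gives matching results.
verdict: equivalent


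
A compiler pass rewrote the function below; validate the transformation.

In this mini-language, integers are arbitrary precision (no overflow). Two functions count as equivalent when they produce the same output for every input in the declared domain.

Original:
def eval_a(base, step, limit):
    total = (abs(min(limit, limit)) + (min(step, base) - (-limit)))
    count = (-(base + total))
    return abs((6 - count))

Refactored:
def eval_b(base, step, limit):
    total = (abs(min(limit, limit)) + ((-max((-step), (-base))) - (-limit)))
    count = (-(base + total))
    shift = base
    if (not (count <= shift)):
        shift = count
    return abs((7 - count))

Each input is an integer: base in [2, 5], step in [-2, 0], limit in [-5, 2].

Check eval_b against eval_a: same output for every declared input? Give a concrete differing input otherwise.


Consider the input base=2, step=-2, limit=-5.
eval_a: total becomes -2; next count becomes 0; next final value 6
eval_b: total becomes -2; next count becomes 0; next shift becomes 2; next (not (count <= shift)) evaluates to false; next final value 7
6 != 7, so the rewrite changes behavior.
verdict: not equivalent; witness: base=2, step=-2, limit=-5


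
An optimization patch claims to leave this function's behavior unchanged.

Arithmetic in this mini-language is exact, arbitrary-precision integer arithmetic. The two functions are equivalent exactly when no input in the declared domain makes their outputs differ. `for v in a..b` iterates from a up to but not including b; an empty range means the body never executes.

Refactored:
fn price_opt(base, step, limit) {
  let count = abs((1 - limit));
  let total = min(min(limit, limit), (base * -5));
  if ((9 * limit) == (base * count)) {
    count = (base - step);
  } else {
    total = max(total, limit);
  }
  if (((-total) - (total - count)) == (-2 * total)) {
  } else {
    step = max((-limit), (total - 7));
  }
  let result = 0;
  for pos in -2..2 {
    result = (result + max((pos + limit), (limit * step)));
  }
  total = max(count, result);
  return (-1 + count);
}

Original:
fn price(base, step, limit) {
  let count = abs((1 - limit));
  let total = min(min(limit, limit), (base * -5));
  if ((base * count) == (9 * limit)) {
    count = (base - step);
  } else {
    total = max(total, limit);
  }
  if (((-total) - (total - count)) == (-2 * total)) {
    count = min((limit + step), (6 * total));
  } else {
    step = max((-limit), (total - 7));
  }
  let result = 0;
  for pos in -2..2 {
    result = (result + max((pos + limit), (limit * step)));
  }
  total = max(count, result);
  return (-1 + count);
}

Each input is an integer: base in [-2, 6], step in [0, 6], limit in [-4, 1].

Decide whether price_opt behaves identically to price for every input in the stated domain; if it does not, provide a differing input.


Not equivalent: base=-2, step=0, limit=1 separates them (0 vs -1).
price: count=0, then total=1, then ((base * count) == (9 * limit)) is false, then total=1, then (((-total) - (total - count)) == (-2 * total)) is true, then count=1, then result=0, then (pos=-2), then result=0, then (pos=-1), then result=0, then (pos=0), then result=1, then (pos=1), then result=3, then total=3, then returns 0
price_opt: count=0, then total=1, then ((9 * limit) == (base * count)) is false, then total=1, then (((-total) - (total - count)) == (-2 * total)) is true, then result=0, then (pos=-2), then result=0, then (pos=-1), then result=0, then (pos=0), then result=1, then (pos=1), then result=3, then total=3, then returns -1
verdict: not equivalent; witness: base=-2, step=0, limit=1


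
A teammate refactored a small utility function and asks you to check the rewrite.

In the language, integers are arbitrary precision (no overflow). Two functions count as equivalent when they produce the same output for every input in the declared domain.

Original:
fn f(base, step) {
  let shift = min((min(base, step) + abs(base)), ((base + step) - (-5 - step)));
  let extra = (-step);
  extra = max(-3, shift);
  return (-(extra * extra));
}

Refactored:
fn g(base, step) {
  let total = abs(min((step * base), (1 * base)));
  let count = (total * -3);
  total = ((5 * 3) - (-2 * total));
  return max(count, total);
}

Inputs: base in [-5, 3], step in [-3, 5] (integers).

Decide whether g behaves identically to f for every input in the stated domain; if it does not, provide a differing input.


Run the pair on base=-5, step=-3.
f: shift=-6, then extra=3, then extra=-3, then returns -9
g: total=5, then count=-15, then total=25, then returns 25
-9 vs 25 — the two versions disagree here.
verdict: not equivalent; witness: base=-5, step=-3


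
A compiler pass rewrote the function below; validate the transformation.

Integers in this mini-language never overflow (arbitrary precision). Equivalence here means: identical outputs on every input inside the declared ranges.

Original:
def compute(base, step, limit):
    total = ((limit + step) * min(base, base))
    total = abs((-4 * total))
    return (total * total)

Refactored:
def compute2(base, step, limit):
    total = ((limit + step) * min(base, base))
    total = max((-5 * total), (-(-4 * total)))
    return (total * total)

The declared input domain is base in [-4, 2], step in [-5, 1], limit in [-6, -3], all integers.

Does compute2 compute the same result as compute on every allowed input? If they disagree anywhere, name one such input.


Evaluate both at base=1, step=-5, limit=-6.
compute: total=-11, then total=44, then returns 1936
compute2: total=-11, then total=55, then returns 3025
1936 != 3025, so the rewrite changes behavior.
verdict: not equivalent; witness: base=1, step=-5, limit=-6


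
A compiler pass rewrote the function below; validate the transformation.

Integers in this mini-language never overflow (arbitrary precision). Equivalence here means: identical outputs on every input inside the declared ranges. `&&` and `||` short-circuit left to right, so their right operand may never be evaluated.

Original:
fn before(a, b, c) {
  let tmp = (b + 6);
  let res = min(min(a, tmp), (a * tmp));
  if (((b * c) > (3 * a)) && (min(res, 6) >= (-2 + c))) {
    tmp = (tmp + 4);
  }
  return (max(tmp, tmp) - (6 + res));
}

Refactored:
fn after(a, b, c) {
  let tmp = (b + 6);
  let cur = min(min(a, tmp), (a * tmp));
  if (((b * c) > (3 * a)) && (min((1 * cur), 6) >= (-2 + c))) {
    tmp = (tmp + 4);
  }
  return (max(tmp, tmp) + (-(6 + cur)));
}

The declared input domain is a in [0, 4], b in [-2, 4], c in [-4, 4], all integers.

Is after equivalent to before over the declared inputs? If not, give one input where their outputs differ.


Changes here: arithmetic usage differs, plus local variable names differ, plus constant usage differs; the full 315-point sweep finds no disagreement.
verdict: equivalent


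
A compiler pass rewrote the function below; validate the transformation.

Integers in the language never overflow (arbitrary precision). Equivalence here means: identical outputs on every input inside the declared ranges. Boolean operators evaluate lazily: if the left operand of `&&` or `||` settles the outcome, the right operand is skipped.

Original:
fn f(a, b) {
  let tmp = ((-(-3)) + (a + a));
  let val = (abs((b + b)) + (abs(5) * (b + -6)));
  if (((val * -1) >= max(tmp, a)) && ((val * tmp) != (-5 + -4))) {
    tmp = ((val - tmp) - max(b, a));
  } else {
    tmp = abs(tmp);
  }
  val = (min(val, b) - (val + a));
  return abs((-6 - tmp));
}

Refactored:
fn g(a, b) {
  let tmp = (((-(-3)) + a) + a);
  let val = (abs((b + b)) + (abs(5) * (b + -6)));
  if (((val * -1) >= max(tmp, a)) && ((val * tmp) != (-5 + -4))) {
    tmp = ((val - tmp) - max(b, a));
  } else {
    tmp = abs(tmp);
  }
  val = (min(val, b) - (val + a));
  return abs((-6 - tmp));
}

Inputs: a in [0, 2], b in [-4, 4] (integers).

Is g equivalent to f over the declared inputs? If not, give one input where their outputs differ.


This is a faithful refactor — same computation, different form, but the computed results match everywhere.
As a probe, take a=1, b=3: f runs tmp=5, then val=-9, then (((val * -1) >= max(tmp, a)) && ((val * tmp) != (-5 + -4))) is true, then tmp=-17, then val=-1, then returns 11; g runs tmp=5, then val=-9, then (((val * -1) >= max(tmp, a)) && ((val * tmp) != (-5 + -4))) is true, then tmp=-17, then val=-1, then returns 11; both end at 11.
Checked all 27 inputs in the declared domain: the outputs agree on every one.
verdict: equivalent


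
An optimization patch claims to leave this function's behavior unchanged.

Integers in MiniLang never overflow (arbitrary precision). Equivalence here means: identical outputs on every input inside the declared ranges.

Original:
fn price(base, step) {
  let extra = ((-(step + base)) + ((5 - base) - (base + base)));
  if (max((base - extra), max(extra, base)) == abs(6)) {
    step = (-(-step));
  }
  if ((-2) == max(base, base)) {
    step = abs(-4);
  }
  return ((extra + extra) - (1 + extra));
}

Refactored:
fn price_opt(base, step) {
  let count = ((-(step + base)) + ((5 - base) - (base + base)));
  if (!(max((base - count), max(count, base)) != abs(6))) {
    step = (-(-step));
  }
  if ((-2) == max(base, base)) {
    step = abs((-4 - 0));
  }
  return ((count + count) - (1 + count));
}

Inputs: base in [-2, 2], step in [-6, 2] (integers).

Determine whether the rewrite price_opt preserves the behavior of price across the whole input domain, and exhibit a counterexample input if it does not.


Differences: local variable names differ, plus boolean connective usage differs, plus constant usage differs, plus comparison usage differs, plus arithmetic usage differs — yet all 45 inputs agree.
verdict: equivalent


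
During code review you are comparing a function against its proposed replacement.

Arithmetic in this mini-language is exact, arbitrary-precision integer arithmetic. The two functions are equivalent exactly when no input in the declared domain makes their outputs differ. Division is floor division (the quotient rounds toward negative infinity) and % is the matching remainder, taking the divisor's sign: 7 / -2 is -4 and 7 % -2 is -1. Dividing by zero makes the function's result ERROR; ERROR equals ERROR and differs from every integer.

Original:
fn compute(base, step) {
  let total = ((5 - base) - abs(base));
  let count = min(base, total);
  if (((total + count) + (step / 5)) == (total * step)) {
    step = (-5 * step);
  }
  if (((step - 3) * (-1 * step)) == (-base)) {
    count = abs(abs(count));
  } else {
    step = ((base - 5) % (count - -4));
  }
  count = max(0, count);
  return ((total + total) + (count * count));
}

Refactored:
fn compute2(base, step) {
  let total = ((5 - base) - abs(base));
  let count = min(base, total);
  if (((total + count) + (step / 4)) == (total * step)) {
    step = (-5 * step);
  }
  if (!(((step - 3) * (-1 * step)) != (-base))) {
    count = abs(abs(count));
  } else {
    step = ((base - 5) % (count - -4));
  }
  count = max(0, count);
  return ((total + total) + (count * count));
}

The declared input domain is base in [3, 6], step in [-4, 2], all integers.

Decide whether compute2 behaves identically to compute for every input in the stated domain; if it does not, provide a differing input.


The suspicious edit (`5` became `4`) never changes the result for any input inside the declared domain; all 28 inputs agree.
verdict: equivalent


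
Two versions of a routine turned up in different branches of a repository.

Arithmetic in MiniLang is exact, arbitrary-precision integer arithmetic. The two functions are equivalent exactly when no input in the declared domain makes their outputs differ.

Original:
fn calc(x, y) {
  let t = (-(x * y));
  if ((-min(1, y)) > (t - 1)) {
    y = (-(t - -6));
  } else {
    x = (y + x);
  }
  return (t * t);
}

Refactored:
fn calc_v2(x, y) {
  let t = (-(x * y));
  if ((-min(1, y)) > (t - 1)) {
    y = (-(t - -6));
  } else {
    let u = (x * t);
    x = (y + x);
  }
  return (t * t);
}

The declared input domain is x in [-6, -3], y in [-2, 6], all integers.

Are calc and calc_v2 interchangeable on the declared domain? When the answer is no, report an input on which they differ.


Although local variable names differ, and arithmetic usage differs, and statement counts differ, 36/36 inputs agree.
verdict: equivalent


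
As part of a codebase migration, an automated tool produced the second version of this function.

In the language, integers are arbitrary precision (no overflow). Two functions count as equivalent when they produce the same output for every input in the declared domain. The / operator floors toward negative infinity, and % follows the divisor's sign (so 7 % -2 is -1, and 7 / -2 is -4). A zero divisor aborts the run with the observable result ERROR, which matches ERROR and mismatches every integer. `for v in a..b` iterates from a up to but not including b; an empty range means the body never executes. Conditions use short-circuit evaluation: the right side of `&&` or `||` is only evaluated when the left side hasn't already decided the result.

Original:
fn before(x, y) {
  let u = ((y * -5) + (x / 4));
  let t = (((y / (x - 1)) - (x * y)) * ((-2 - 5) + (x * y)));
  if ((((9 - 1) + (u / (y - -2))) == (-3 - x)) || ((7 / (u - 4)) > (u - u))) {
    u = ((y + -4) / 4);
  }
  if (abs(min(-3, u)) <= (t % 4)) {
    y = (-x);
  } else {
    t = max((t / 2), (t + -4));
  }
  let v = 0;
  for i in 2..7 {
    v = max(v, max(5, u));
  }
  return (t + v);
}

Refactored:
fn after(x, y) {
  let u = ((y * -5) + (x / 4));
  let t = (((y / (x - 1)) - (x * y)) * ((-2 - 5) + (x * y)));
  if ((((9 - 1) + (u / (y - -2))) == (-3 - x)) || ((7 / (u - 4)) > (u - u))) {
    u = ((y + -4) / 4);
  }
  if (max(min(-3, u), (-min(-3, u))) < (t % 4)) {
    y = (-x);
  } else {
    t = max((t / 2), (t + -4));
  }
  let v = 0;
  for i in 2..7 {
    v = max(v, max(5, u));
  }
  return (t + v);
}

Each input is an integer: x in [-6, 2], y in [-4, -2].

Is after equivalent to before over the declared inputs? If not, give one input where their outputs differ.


These are not equivalent — on x=0, y=-3 the outputs split (-6 vs 4).
before: u = 15; t = -21; ((((9 - 1) + (u / (y - -2))) == (-3 - x)) || ((7 / (u - 4)) > (u - u))) -> false; (abs(min(-3, u)) <= (t % 4)) -> true; y = 0; v = 0; [i=2]; v = 15; [i=3]; v = 15; [i=4]; v = 15; [i=5]; v = 15; [i=6]; v = 15; return -6
after: u = 15; t = -21; ((((9 - 1) + (u / (y - -2))) == (-3 - x)) || ((7 / (u - 4)) > (u - u))) -> false; (max(min(-3, u), (-min(-3, u))) < (t % 4)) -> false; t = -11; v = 0; [i=2]; v = 15; [i=3]; v = 15; [i=4]; v = 15; [i=5]; v = 15; [i=6]; v = 15; return 4
verdict: not equivalent; witness: x=0, y=-3


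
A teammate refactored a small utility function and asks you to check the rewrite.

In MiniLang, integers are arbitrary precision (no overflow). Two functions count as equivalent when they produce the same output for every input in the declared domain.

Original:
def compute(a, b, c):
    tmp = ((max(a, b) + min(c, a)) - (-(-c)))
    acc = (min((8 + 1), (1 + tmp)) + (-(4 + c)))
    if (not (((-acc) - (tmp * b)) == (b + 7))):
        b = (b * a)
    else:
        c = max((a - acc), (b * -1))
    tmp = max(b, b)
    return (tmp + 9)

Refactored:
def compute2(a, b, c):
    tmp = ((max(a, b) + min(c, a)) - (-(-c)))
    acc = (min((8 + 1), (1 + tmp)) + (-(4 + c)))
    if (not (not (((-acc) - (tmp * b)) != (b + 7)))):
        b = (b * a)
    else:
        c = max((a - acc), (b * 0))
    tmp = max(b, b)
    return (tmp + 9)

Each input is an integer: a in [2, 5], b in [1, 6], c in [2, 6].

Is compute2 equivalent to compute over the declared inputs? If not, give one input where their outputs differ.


Although `-1` became `0`, no input in the stated domain can expose it.
Spot check at a=3, b=1, c=5 — compute: tmp = 1; acc = -7; (not (((-acc) - (tmp * b)) == (b + 7))) -> true; b = 3; tmp = 3; return 12. compute2: tmp = 1; acc = -7; (not (not (((-acc) - (tmp * b)) != (b + 7)))) -> true; b = 3; tmp = 3; return 12. Both give 12.
Every one of the 120 inputs gives matching results.
verdict: equivalent


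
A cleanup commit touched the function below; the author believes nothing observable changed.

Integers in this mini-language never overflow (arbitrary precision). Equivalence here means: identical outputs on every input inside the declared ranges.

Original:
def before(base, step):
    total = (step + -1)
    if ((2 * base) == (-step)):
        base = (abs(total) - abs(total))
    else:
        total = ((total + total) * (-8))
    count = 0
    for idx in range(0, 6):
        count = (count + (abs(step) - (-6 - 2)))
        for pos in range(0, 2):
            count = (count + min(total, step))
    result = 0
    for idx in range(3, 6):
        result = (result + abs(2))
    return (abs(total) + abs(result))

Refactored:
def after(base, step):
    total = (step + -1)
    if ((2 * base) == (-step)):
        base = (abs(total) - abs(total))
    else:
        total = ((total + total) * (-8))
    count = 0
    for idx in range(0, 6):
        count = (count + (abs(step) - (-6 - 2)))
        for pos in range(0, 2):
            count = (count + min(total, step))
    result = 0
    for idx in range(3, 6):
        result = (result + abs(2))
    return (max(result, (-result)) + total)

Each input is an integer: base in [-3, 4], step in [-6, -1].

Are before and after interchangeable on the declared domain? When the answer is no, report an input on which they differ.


Evaluate both at base=1, step=-2.
before: total becomes -3; next ((2 * base) == (-step)) evaluates to true; next base becomes 0; next count becomes 0; next at idx=0:; next count becomes 10; next at pos=0:; next count becomes 7; next at pos=1:; next count becomes 4; next at idx=1:; next count becomes 14; next at pos=0:; next count becomes 11; next at pos=1:; next count becomes 8; next at idx=2:; next count becomes 18; next at pos=0:; next count becomes 15; next at pos=1:; next count becomes 12; next at idx=3:; next count becomes 22; next at pos=0:; next count becomes 19; next at pos=1:; next count becomes 16; next at idx=4:; next count becomes 26; next at pos=0:; next count becomes 23; next at pos=1:; next count becomes 20; next at idx=5:; next count becomes 30; next at pos=0:; next count becomes 27; next at pos=1:; next count becomes 24; next result becomes 0; next at idx=3:; next result becomes 2; next at idx=4:; next result becomes 4; next at idx=5:; next result becomes 6; next final value 9
after: total becomes -3; next ((2 * base) == (-step)) evaluates to true; next base becomes 0; next count becomes 0; next at idx=0:; next count becomes 10; next at pos=0:; next count becomes 7; next at pos=1:; next count becomes 4; next at idx=1:; next count becomes 14; next at pos=0:; next count becomes 11; next at pos=1:; next count becomes 8; next at idx=2:; next count becomes 18; next at pos=0:; next count becomes 15; next at pos=1:; next count becomes 12; next at idx=3:; next count becomes 22; next at pos=0:; next count becomes 19; next at pos=1:; next count becomes 16; next at idx=4:; next count becomes 26; next at pos=0:; next count becomes 23; next at pos=1:; next count becomes 20; next at idx=5:; next count becomes 30; next at pos=0:; next count becomes 27; next at pos=1:; next count becomes 24; next result becomes 0; next at idx=3:; next result becomes 2; next at idx=4:; next result becomes 4; next at idx=5:; next result becomes 6; next final value 3
9 and 3 differ, so these are not the same function on this domain.
verdict: not equivalent; witness: base=1, step=-2


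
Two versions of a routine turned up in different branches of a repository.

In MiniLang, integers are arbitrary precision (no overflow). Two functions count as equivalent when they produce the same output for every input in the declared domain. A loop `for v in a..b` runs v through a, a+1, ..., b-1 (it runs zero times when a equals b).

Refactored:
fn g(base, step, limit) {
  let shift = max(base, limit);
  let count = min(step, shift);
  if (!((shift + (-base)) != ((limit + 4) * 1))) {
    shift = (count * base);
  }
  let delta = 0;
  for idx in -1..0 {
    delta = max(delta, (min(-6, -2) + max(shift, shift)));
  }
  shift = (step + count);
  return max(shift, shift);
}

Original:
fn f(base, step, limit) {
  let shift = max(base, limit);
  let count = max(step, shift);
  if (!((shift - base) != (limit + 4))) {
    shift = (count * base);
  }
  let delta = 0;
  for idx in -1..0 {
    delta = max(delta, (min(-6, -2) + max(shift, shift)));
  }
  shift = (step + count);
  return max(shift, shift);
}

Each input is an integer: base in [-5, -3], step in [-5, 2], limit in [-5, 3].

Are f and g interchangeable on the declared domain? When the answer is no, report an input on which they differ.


The rewrite breaks on base=-5, step=-5, limit=-4, where the results are -9 and -10.
f: shift := -4 | count := -4 | (!((shift - base) != (limit + 4))): false | delta := 0 | iter idx=-1: | delta := 0 | shift := -9 | result -9
g: shift := -4 | count := -5 | (!((shift + (-base)) != ((limit + 4) * 1))): false | delta := 0 | iter idx=-1: | delta := 0 | shift := -10 | result -10
verdict: not equivalent; witness: base=-5, step=-5, limit=-4


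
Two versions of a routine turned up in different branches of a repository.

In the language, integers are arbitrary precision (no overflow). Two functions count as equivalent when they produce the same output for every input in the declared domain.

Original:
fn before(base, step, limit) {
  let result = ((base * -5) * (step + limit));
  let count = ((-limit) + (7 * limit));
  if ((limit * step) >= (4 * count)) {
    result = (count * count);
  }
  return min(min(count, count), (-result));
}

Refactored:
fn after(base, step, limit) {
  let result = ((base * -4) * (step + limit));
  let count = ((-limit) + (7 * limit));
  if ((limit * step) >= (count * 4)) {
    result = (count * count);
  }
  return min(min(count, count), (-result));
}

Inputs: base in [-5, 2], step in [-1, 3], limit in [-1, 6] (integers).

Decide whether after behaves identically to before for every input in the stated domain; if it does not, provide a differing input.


Evaluate both at base=-5, step=-1, limit=2.
before: result=25, then count=12, then ((limit * step) >= (4 * count)) is false, then returns -25
after: result=20, then count=12, then ((limit * step) >= (count * 4)) is false, then returns -20
-25 vs -20 — the two versions disagree here.
verdict: not equivalent; witness: base=-5, step=-1, limit=2


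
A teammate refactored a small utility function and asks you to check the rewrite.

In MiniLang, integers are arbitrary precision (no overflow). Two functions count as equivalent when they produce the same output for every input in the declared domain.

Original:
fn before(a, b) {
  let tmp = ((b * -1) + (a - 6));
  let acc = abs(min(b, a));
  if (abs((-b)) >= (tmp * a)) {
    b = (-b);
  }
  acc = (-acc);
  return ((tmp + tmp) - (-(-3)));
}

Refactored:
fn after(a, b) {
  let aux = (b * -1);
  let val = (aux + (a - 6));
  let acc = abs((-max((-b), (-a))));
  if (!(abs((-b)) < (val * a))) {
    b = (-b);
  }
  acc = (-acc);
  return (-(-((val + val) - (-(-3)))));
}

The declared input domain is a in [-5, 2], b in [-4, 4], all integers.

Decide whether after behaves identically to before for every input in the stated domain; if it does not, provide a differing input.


Differences: min/max/abs usage differs; and boolean connective usage differs; and comparison usage differs; and local variable names differ; and statement counts differ — yet all 72 inputs agree.
verdict: equivalent


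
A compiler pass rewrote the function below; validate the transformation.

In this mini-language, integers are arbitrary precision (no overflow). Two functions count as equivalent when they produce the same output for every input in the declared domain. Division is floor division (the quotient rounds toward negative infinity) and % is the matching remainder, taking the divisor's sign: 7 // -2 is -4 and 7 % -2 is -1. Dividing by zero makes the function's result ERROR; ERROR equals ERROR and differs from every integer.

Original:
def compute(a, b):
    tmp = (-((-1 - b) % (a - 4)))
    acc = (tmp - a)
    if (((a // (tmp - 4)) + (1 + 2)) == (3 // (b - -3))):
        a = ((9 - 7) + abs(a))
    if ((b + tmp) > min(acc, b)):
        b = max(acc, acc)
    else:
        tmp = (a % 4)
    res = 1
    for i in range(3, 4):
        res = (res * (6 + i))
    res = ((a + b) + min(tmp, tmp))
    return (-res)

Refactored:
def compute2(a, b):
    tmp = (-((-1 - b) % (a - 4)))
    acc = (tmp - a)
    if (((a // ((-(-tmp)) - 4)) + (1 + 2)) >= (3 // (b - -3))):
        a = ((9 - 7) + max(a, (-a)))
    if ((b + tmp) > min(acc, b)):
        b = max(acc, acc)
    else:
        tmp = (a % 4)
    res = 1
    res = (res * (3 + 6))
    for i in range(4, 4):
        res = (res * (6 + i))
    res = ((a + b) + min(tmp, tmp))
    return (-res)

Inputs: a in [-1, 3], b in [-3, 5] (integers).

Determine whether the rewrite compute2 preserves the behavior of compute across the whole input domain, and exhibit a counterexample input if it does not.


Take a=-1, b=-1.
compute: tmp := 0 | acc := 1 | (((a // (tmp - 4)) + (1 + 2)) == (3 // (b - -3))): false | ((b + tmp) > min(acc, b)): false | tmp := 3 | res := 1 | iter i=3: | res := 9 | res := 1 | result -1
compute2: tmp := 0 | acc := 1 | (((a // ((-(-tmp)) - 4)) + (1 + 2)) >= (3 // (b - -3))): true | a := 3 | ((b + tmp) > min(acc, b)): false | tmp := 3 | res := 1 | res := 9 | loop over i: empty range | res := 5 | result -5
-1 != -5, so the rewrite changes behavior.
verdict: not equivalent; witness: a=-1, b=-1


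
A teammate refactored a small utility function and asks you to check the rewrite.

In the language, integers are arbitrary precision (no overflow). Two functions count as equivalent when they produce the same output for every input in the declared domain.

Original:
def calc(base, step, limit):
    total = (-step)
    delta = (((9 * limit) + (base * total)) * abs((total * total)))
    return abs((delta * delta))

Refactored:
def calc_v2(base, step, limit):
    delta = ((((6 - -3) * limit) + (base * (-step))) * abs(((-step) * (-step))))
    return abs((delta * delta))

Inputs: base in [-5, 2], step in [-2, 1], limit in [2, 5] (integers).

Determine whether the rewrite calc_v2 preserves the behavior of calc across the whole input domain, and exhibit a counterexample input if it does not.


Equivalent — the differences include constant usage differs; statement counts differ; local variable names differ; arithmetic usage differs, yet no declared input distinguishes the two.
As a probe, take base=-4, step=0, limit=2: calc runs total := 0 | delta := 0 | result 0; calc_v2 runs delta := 0 | result 0; both end at 0.
Across all 128 domain points the two functions coincide.
verdict: equivalent


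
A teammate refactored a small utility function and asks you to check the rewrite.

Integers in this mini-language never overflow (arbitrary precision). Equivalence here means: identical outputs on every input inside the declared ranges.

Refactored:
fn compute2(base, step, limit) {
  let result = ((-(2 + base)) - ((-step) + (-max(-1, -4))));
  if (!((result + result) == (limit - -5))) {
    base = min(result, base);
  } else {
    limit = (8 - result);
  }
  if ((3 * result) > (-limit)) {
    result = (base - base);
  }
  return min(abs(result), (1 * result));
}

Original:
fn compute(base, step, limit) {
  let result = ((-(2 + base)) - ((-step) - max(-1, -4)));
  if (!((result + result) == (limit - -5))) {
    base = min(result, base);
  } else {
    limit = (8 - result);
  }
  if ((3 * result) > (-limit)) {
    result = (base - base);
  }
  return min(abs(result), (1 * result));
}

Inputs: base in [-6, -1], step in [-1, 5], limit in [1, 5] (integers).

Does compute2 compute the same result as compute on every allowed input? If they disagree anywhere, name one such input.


The two versions differ — the changes include arithmetic usage differs.
One worked example (base=-4, step=4, limit=5) — compute: result=5, then (!((result + result) == (limit - -5))) is false, then limit=3, then ((3 * result) > (-limit)) is true, then result=0, then returns 0; compute2: result=5, then (!((result + result) == (limit - -5))) is false, then limit=3, then ((3 * result) > (-limit)) is true, then result=0, then returns 0; agreement on 0.
Every one of the 210 inputs gives matching results.
verdict: equivalent


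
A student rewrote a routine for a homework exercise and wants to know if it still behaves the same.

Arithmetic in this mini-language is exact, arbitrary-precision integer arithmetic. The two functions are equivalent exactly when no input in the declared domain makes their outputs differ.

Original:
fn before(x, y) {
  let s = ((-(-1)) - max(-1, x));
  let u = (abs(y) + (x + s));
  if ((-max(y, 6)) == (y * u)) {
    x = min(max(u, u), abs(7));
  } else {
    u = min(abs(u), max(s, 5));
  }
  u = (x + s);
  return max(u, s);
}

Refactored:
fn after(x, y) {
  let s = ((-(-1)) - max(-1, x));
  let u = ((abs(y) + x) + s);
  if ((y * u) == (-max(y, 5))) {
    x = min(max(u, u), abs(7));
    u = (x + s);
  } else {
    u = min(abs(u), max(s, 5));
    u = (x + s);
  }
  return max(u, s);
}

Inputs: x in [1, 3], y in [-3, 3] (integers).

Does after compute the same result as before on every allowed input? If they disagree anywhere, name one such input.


These are not equivalent — on x=1, y=-2 the outputs split (3 vs 1).
before: s = 0; u = 3; ((-max(y, 6)) == (y * u)) -> true; x = 3; u = 3; return 3
after: s = 0; u = 3; ((y * u) == (-max(y, 5))) -> false; u = 3; u = 1; return 1
verdict: not equivalent; witness: x=1, y=-2


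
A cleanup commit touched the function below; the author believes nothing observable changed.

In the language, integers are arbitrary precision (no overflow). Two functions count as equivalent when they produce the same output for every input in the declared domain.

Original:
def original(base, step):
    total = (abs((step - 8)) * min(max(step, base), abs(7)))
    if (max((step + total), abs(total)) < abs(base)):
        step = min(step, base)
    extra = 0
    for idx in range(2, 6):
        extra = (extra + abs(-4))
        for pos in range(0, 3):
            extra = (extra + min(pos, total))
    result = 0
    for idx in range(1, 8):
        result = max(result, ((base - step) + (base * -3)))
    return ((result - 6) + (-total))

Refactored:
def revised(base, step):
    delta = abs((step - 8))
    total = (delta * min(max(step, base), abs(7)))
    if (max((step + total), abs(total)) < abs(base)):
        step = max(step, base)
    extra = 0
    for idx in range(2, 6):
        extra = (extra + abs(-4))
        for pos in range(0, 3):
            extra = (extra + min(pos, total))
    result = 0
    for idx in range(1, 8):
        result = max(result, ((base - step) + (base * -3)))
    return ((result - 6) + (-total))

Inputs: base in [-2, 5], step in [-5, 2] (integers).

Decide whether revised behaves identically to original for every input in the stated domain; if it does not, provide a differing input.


Try base=-2, step=0.
original: total becomes 0; next (max((step + total), abs(total)) < abs(base)) evaluates to true; next step becomes -2; next extra becomes 0; next at idx=2:; next extra becomes 4; next at pos=0:; next extra becomes 4; next at pos=1:; next extra becomes 4; next at pos=2:; next extra becomes 4; next at idx=3:; next extra becomes 8; next at pos=0:; next extra becomes 8; next at pos=1:; next extra becomes 8; next at pos=2:; next extra becomes 8; next at idx=4:; next extra becomes 12; next at pos=0:; next extra becomes 12; next at pos=1:; next extra becomes 12; next at pos=2:; next extra becomes 12; next at idx=5:; next extra becomes 16; next at pos=0:; next extra becomes 16; next at pos=1:; next extra becomes 16; next at pos=2:; next extra becomes 16; next result becomes 0; next at idx=1:; next result becomes 6; next at idx=2:; next result becomes 6; next at idx=3:; next result becomes 6; next at idx=4:; next result becomes 6; next at idx=5:; next result becomes 6; next at idx=6:; next result becomes 6; next at idx=7:; next result becomes 6; next final value 0
revised: delta becomes 8; next total becomes 0; next (max((step + total), abs(total)) < abs(base)) evaluates to true; next step becomes 0; next extra becomes 0; next at idx=2:; next extra becomes 4; next at pos=0:; next extra becomes 4; next at pos=1:; next extra becomes 4; next at pos=2:; next extra becomes 4; next at idx=3:; next extra becomes 8; next at pos=0:; next extra becomes 8; next at pos=1:; next extra becomes 8; next at pos=2:; next extra becomes 8; next at idx=4:; next extra becomes 12; next at pos=0:; next extra becomes 12; next at pos=1:; next extra becomes 12; next at pos=2:; next extra becomes 12; next at idx=5:; next extra becomes 16; next at pos=0:; next extra becomes 16; next at pos=1:; next extra becomes 16; next at pos=2:; next extra becomes 16; next result becomes 0; next at idx=1:; next result becomes 4; next at idx=2:; next result becomes 4; next at idx=3:; next result becomes 4; next at idx=4:; next result becomes 4; next at idx=5:; next result becomes 4; next at idx=6:; next result becomes 4; next at idx=7:; next result becomes 4; next final value -2
0 vs -2 — the two versions disagree here.
verdict: not equivalent; witness: base=-2, step=0


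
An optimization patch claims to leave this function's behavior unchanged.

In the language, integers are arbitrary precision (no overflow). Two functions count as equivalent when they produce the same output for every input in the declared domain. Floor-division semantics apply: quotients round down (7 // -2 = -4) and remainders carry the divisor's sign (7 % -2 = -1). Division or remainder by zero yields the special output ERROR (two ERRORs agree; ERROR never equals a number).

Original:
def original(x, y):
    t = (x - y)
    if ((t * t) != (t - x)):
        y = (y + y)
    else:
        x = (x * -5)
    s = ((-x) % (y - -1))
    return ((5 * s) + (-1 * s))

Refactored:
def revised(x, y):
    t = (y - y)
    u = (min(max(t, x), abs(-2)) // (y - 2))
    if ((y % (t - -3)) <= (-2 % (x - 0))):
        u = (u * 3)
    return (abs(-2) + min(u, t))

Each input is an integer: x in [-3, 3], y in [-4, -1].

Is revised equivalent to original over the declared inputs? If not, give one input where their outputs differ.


These are not equivalent — on x=-3, y=-4 the outputs split (-16 vs 2).
original: t := 1 | ((t * t) != (t - x)): true | y := -8 | s := -4 | result -16
revised: t := 0 | u := 0 | ((y % (t - -3)) <= (-2 % (x - 0))): false | result 2
verdict: not equivalent; witness: x=-3, y=-4


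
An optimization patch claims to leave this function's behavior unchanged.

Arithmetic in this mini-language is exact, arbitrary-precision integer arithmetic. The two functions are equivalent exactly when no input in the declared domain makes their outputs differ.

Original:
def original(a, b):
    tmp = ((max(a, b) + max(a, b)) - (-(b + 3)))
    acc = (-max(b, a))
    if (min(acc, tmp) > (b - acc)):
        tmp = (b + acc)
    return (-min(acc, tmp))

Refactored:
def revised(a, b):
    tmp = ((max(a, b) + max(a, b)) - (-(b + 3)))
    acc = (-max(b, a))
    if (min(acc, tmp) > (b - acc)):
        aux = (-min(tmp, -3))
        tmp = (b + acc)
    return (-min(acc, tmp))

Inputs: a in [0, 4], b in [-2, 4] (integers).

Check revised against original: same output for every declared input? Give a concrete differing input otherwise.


Changes here: local variable names differ, and statement counts differ, and min/max/abs usage differs, and constant usage differs; the full 35-point sweep finds no disagreement.
verdict: equivalent


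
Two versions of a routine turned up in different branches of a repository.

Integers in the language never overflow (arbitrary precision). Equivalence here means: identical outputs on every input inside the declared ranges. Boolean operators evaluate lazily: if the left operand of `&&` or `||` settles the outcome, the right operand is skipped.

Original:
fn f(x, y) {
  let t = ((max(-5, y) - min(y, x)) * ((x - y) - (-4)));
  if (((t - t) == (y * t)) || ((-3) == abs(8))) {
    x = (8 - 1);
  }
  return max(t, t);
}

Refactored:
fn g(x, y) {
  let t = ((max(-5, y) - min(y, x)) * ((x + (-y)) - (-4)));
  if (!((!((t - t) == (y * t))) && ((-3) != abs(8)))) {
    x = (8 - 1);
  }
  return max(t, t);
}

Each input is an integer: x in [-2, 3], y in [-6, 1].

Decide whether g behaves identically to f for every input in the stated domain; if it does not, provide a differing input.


Changes here: comparison usage differs, and boolean connective usage differs, and arithmetic usage differs; the full 48-point sweep finds no disagreement.
verdict: equivalent


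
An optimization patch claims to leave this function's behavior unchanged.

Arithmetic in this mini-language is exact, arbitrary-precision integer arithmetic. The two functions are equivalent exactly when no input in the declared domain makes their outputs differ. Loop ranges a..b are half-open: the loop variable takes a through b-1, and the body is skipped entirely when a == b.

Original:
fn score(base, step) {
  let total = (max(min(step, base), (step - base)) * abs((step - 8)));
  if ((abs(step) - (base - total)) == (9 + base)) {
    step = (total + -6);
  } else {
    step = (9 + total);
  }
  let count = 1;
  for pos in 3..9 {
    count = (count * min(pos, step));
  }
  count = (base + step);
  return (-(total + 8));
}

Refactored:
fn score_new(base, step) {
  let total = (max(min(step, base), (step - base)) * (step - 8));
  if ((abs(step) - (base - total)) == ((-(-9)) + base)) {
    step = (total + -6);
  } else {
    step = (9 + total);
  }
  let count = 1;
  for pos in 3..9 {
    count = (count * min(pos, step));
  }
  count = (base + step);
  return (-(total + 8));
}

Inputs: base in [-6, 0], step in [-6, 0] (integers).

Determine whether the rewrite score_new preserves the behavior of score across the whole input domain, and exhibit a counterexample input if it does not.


base=-6, step=-5 yields -21 from score but 5 from score_new.
verdict: not equivalent; witness: base=-6, step=-5


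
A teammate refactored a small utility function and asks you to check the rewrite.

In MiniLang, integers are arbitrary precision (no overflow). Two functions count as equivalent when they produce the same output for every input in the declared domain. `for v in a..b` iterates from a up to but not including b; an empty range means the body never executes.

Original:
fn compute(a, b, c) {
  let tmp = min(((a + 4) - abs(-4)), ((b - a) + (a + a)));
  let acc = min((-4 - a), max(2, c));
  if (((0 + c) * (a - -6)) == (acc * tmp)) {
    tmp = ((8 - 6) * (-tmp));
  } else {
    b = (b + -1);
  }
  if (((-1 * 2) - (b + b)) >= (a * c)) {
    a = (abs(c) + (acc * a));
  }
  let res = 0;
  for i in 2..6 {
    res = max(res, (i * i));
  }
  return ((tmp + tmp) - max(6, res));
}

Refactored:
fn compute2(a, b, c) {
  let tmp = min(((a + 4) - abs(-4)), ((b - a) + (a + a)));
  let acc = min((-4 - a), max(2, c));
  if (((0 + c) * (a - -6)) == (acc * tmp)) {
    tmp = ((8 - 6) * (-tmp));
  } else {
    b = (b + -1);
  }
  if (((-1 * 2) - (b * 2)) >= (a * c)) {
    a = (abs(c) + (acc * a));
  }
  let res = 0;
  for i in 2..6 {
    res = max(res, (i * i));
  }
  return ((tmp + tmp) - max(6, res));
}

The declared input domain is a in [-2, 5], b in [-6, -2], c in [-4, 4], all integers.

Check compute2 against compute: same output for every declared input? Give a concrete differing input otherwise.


Reading the diff, among the changes: constant usage differs, and arithmetic usage differs.
Spot check at a=-2, b=-3, c=3 — compute: tmp=-5, then acc=-2, then (((0 + c) * (a - -6)) == (acc * tmp)) is false, then b=-4, then (((-1 * 2) - (b + b)) >= (a * c)) is true, then a=7, then res=0, then (i=2), then res=4, then (i=3), then res=9, then (i=4), then res=16, then (i=5), then res=25, then returns -35. compute2: tmp=-5, then acc=-2, then (((0 + c) * (a - -6)) == (acc * tmp)) is false, then b=-4, then (((-1 * 2) - (b * 2)) >= (a * c)) is true, then a=7, then res=0, then (i=2), then res=4, then (i=3), then res=9, then (i=4), then res=16, then (i=5), then res=25, then returns -35. Both give -35.
Every one of the 360 inputs gives matching results.
verdict: equivalent
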